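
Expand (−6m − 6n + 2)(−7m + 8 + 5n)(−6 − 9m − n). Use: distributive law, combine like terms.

306m^2 − 378m^3 − 150m^2n + 228m + 332mn + 258mn^2 + 212n + 218n^2 + 30n^3 − 96

(−6m − 6n + 2)(−7m + 8 + 5n)(−6 − 9m − n)
= (42m^2 − 48m − 30mn + 42mn − 48n − 30n^2 − 14m + 16 + 10n)(−6 − 9m − n)    [distributive law]
= (42m^2 − 62m + 12mn − 38n − 30n^2 + 16)(−6 − 9m − n)    [combine like terms]
= −252m^2 − 378m^3 − 42m^2n + 372m + 558m^2 + 62mn − 72mn − 108m^2n − 12mn^2 + 228n + 342mn + 38n^2 + 180n^2 + 270mn^2 + 30n^3 − 96 − 144m − 16n    [distributive law]
= 306m^2 − 378m^3 − 150m^2n + 228m + 332mn + 258mn^2 + 212n + 218n^2 + 30n^3 − 96    [combine like terms]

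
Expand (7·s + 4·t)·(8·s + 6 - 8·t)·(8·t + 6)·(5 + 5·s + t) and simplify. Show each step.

3536·s^2·t + 2240·s^3·t - 512·s^2·t^2 + 2940·s^2 + 1680·s^3 + 1932·s·t - 768·s·t^2 + 1260·s - 1472·s·t^3 + 720·t + 144·t^2 - 1280·t^3 - 256·t^4

(7·s + 4·t)·(8·s + 6 - 8·t)·(8·t + 6)·(5 + 5·s + t)
= (56·s^2 + 42·s - 56·s·t + 32·s·t + 24·t - 32·t^2)·(8·t + 6)·(5 + 5·s + t)    [distributive law]
= (56·s^2 + 42·s - 24·s·t + 24·t - 32·t^2)·(8·t + 6)·(5 + 5·s + t)    [combine like terms]
= (448·s^2·t + 336·s^2 + 336·s·t + 252·s - 192·s·t^2 - 144·s·t + 192·t^2 + 144·t - 256·t^3 - 192·t^2)·(5 + 5·s + t)    [distributive law]
= (448·s^2·t + 336·s^2 + 192·s·t + 252·s - 192·s·t^2 + 144·t - 256·t^3)·(5 + 5·s + t)    [combine like terms]
= 2240·s^2·t + 2240·s^3·t + 448·s^2·t^2 + 1680·s^2 + 1680·s^3 + 336·s^2·t + 960·s·t + 960·s^2·t + 192·s·t^2 + 1260·s + 1260·s^2 + 252·s·t - 960·s·t^2 - 960·s^2·t^2 - 192·s·t^3 + 720·t + 720·s·t + 144·t^2 - 1280·t^3 - 1280·s·t^3 - 256·t^4    [distributive law]
= 3536·s^2·t + 2240·s^3·t - 512·s^2·t^2 + 2940·s^2 + 1680·s^3 + 1932·s·t - 768·s·t^2 + 1260·s - 1472·s·t^3 + 720·t + 144·t^2 - 1280·t^3 - 256·t^4    [combine like terms]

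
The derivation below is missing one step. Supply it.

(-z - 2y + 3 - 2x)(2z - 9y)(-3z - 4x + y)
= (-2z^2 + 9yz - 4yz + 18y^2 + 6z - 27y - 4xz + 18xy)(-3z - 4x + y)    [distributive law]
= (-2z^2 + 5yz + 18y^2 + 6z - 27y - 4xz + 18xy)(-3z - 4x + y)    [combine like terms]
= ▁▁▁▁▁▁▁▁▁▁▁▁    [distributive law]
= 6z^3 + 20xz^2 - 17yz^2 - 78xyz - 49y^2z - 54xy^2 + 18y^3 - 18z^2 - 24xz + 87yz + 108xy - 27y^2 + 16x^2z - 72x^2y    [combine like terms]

After distributive law, the bracketed line is:

6z^3 + 8xz^2 - 2yz^2 - 15yz^2 - 20xyz + 5y^2z - 54y^2z - 72xy^2 + 18y^3 - 18z^2 - 24xz + 6yz + 81yz + 108xy - 27y^2 + 12xz^2 + 16x^2z - 4xyz - 54xyz - 72x^2y + 18xy^2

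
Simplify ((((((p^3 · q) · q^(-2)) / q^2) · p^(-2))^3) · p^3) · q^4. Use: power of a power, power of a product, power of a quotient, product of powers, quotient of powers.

((((((p^3 · q) · q^(-2)) / q^2) · p^(-2))^3) · p^3) · q^4
= ((((((p^3 · q) · q^(-2)) / q^2)^3) · ((p^(-2))^3)) · p^3) · q^4    [power of a product]
= ((((((p^3 · q) · q^(-2))^3) / ((q^2)^3)) · ((p^(-2))^3)) · p^3) · q^4    [power of a quotient]
= ((((((p^3 · q)^3) · ((q^(-2))^3)) / ((q^2)^3)) · ((p^(-2))^3)) · p^3) · q^4    [power of a product]
= (((((((p^3)^3) · (q^3)) · ((q^(-2))^3)) / ((q^2)^3)) · ((p^(-2))^3)) · p^3) · q^4    [power of a product]
= (((((p^9 · (q^3)) · ((q^(-2))^3)) / ((q^2)^3)) · ((p^(-2))^3)) · p^3) · q^4    [power of a power]
= (((((p^9 · q^3) · q^(-6)) / ((q^2)^3)) · ((p^(-2))^3)) · p^3) · q^4    [power of a power]
= (((((p^9 · q^3) · q^(-6)) / q^6) · ((p^(-2))^3)) · p^3) · q^4    [power of a power]
= (((((p^9 · q^3) · q^(-6)) / q^6) · p^(-6)) · p^3) · q^4    [power of a power]
= p^6q^(-5)    [quotient of powers; product of powers]

p^6q^(-5)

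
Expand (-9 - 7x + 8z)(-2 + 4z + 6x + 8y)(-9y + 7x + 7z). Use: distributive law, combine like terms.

-162y + 126x + 126z - 36yz - 644xz - 364z^2 - 144xy - 280x^2 + 648y^2 - 124xyz - 154x^2z + 364xz^2 - 14x^2y - 294x^3 + 504xy^2 + 160yz^2 + 224z^3 - 576y^2z

(-9 - 7x + 8z)(-2 + 4z + 6x + 8y)(-9y + 7x + 7z)
= (18 - 36z - 54x - 72y + 14x - 28xz - 42x^2 - 56xy - 16z + 32z^2 + 48xz + 64yz)(-9y + 7x + 7z)    [distributive law]
= (18 - 52z - 40x - 72y + 20xz - 42x^2 - 56xy + 32z^2 + 64yz)(-9y + 7x + 7z)    [combine like terms]
= -162y + 126x + 126z + 468yz - 364xz - 364z^2 + 360xy - 280x^2 - 280xz + 648y^2 - 504xy - 504yz - 180xyz + 140x^2z + 140xz^2 + 378x^2y - 294x^3 - 294x^2z + 504xy^2 - 392x^2y - 392xyz - 288yz^2 + 224xz^2 + 224z^3 - 576y^2z + 448xyz + 448yz^2    [distributive law]
= -162y + 126x + 126z - 36yz - 644xz - 364z^2 - 144xy - 280x^2 + 648y^2 - 124xyz - 154x^2z + 364xz^2 - 14x^2y - 294x^3 + 504xy^2 + 160yz^2 + 224z^3 - 576y^2z    [combine like terms]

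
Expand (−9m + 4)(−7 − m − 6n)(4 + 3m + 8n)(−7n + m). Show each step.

−1384mn + 152m² − 875m²n + 213m³ − 4504mn² + 45m³n + 27m⁴ − 1206m²n² − 3024mn³ + 784n − 112m + 2240n² + 1344n³

(−9m + 4)(−7 − m − 6n)(4 + 3m + 8n)(−7n + m)
= (63m + 9m² + 54mn − 28 − 4m − 24n)(4 + 3m + 8n)(−7n + m)    [distributive law]
= (59m + 9m² + 54mn − 28 − 24n)(4 + 3m + 8n)(−7n + m)    [combine like terms]
= (236m + 177m² + 472mn + 36m² + 27m³ + 72m²n + 216mn + 162m²n + 432mn² − 112 − 84m − 224n − 96n − 72mn − 192n²)(−7n + m)    [distributive law]
= (152m + 213m² + 616mn + 27m³ + 234m²n + 432mn² − 112 − 320n − 192n²)(−7n + m)    [combine like terms]
= −1064mn + 152m² − 1491m²n + 213m³ − 4312mn² + 616m²n − 189m³n + 27m⁴ − 1638m²n² + 234m³n − 3024mn³ + 432m²n² + 784n − 112m + 2240n² − 320mn + 1344n³ − 192mn²    [distributive law]
= −1384mn + 152m² − 875m²n + 213m³ − 4504mn² + 45m³n + 27m⁴ − 1206m²n² − 3024mn³ + 784n − 112m + 2240n² + 1344n³    [combine like terms]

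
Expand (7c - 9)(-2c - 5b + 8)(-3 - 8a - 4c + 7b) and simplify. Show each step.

-254c^2 + 112ac^2 + 56c^3 + 42bc^2 + 443bc + 280abc - 245b^2c + 66c - 592ac - 639b - 360ab + 315b^2 + 216 + 576a

(7c - 9)(-2c - 5b + 8)(-3 - 8a - 4c + 7b)
= (-14c^2 - 35bc + 56c + 18c + 45b - 72)(-3 - 8a - 4c + 7b)    [distributive law]
= (-14c^2 - 35bc + 74c + 45b - 72)(-3 - 8a - 4c + 7b)    [combine like terms]
= 42c^2 + 112ac^2 + 56c^3 - 98bc^2 + 105bc + 280abc + 140bc^2 - 245b^2c - 222c - 592ac - 296c^2 + 518bc - 135b - 360ab - 180bc + 315b^2 + 216 + 576a + 288c - 504b    [distributive law]
= -254c^2 + 112ac^2 + 56c^3 + 42bc^2 + 443bc + 280abc - 245b^2c + 66c - 592ac - 639b - 360ab + 315b^2 + 216 + 576a    [combine like terms]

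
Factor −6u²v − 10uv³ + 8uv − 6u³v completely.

−6u²v − 10uv³ + 8uv − 6u³v
= 2(−3u²v − 5uv³ + 4uv − 3u³v)    [factor out 2]
= 2uv(−3u − 5v² + 4 − 3u²)    [factor out uv]

2uv(−3u − 5v² + 4 − 3u²)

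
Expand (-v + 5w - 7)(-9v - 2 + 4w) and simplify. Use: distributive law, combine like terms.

9v² + 65v - 49vw - 38w + 20w² + 14

(-v + 5w - 7)(-9v - 2 + 4w)
= 9v² + 2v - 4vw - 45vw - 10w + 20w² + 63v + 14 - 28w    [distributive law]
= 9v² + 65v - 49vw - 38w + 20w² + 14    [combine like terms]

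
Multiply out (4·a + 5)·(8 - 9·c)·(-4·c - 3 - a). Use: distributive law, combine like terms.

(4·a + 5)·(8 - 9·c)·(-4·c - 3 - a)
= (32·a - 36·a·c + 40 - 45·c)·(-4·c - 3 - a)    [distributive law]
= -128·a·c - 96·a - 32·a^2 + 144·a·c^2 + 108·a·c + 36·a^2·c - 160·c - 120 - 40·a + 180·c^2 + 135·c + 45·a·c    [distributive law]
= 25·a·c - 136·a - 32·a^2 + 144·a·c^2 + 36·a^2·c - 25·c - 120 + 180·c^2    [combine like terms]

25·a·c - 136·a - 32·a^2 + 144·a·c^2 + 36·a^2·c - 25·c - 120 + 180·c^2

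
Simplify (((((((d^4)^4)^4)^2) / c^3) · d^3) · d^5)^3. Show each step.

(((((((d^4)^4)^4)^2) / c^3) · d^3) · d^5)^3
= (((((((d^4)^4)^4)^2) / c^3) · d^3)^3) · ((d^5)^3)    [power of a product]
= (((((((d^4)^4)^4)^2) / c^3)^3) · ((d^3)^3)) · ((d^5)^3)    [power of a product]
= (((((((d^4)^4)^4)^2)^3) / ((c^3)^3)) · ((d^3)^3)) · ((d^5)^3)    [power of a quotient]
= ((((((d^4)^4)^4)^6) / ((c^3)^3)) · ((d^3)^3)) · ((d^5)^3)    [power of a power]
= (((((d^4)^4)^24) / ((c^3)^3)) · ((d^3)^3)) · ((d^5)^3)    [power of a power]
= ((((d^4)^96) / ((c^3)^3)) · ((d^3)^3)) · ((d^5)^3)    [power of a power]
= ((d^384 / ((c^3)^3)) · ((d^3)^3)) · ((d^5)^3)    [power of a power]
= ((d^384 / c^9) · ((d^3)^3)) · ((d^5)^3)    [power of a power]
= ((d^384 / c^9) · d^9) · ((d^5)^3)    [power of a power]
= ((d^384 / c^9) · d^9) · d^15    [power of a power]
= c^(-9)d^408    [quotient of powers; product of powers]

c^(-9)d^408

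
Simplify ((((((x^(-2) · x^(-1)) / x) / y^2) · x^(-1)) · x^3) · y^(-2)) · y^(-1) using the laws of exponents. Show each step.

((((((x^(-2) · x^(-1)) / x) / y^2) · x^(-1)) · x^3) · y^(-2)) · y^(-1)
= (((((x^(-3) / x) / y^2) · x^(-1)) · x^3) · y^(-2)) · y^(-1)    [product of powers]
= ((((x^(-4) / y^2) · x^(-1)) · x^3) · y^(-2)) · y^(-1)    [quotient of powers]
= x^(-2)y^(-5)    [quotient of powers; product of powers]

x^(-2)y^(-5)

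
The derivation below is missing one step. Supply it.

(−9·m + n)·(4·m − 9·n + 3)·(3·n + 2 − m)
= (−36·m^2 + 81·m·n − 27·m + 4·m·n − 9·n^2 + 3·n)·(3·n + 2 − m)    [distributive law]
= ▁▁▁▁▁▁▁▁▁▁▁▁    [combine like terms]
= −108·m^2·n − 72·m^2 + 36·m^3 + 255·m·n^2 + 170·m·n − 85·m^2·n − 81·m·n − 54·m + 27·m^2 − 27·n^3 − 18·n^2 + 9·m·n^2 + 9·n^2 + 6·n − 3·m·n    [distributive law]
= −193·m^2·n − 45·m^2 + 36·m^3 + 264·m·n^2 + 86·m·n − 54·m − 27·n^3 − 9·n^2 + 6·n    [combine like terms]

After combine like terms, the bracketed line is:

(−36·m^2 + 85·m·n − 27·m − 9·n^2 + 3·n)·(3·n + 2 − m)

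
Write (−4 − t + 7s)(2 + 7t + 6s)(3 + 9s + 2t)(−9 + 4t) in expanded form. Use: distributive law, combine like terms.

(−4 − t + 7s)(2 + 7t + 6s)(3 + 9s + 2t)(−9 + 4t)
= (−8 − 28t − 24s − 2t − 7t^2 − 6st + 14s + 49st + 42s^2)(3 + 9s + 2t)(−9 + 4t)    [distributive law]
= (−8 − 30t − 10s − 7t^2 + 43st + 42s^2)(3 + 9s + 2t)(−9 + 4t)    [combine like terms]
= (−24 − 72s − 16t − 90t − 270st − 60t^2 − 30s − 90s^2 − 20st − 21t^2 − 63st^2 − 14t^3 + 129st + 387s^2t + 86st^2 + 126s^2 + 378s^3 + 84s^2t)(−9 + 4t)    [distributive law]
= (−24 − 102s − 106t − 161st − 81t^2 + 36s^2 + 23st^2 − 14t^3 + 471s^2t + 378s^3)(−9 + 4t)    [combine like terms]
= 216 − 96t + 918s − 408st + 954t − 424t^2 + 1449st − 644st^2 + 729t^2 − 324t^3 − 324s^2 + 144s^2t − 207st^2 + 92st^3 + 126t^3 − 56t^4 − 4239s^2t + 1884s^2t^2 − 3402s^3 + 1512s^3t    [distributive law]
= 216 + 858t + 918s + 1041st + 305t^2 − 851st^2 − 198t^3 − 324s^2 − 4095s^2t + 92st^3 − 56t^4 + 1884s^2t^2 − 3402s^3 + 1512s^3t    [combine like terms]

216 + 858t + 918s + 1041st + 305t^2 − 851st^2 − 198t^3 − 324s^2 − 4095s^2t + 92st^3 − 56t^4 + 1884s^2t^2 − 3402s^3 + 1512s^3t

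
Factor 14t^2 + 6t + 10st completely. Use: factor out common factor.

2t(7t + 3 + 5s)

14t^2 + 6t + 10st
= 2(7t^2 + 3t + 5st)    [factor out 2]
= 2t(7t + 3 + 5s)    [factor out t]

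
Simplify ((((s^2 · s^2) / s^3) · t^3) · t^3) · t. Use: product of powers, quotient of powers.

((((s^2 · s^2) / s^3) · t^3) · t^3) · t
= (((s^4 / s^3) · t^3) · t^3) · t    [product of powers]
= ((s · t^3) · t^3) · t    [quotient of powers]
= s·t^7    [product of powers]

s·t^7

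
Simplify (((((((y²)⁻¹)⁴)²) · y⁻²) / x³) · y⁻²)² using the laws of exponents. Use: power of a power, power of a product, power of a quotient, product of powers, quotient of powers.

x⁻⁶·y⁻⁴⁰

(((((((y²)⁻¹)⁴)²) · y⁻²) / x³) · y⁻²)²
= (((((((y²)⁻¹)⁴)²) · y⁻²) / x³)²) · ((y⁻²)²)    [power of a product]
= (((((((y²)⁻¹)⁴)²) · y⁻²)²) / ((x³)²)) · ((y⁻²)²)    [power of a quotient]
= (((((((y²)⁻¹)⁴)²)²) · ((y⁻²)²)) / ((x³)²)) · ((y⁻²)²)    [power of a product]
= ((((((y²)⁻¹)⁴)⁴) · ((y⁻²)²)) / ((x³)²)) · ((y⁻²)²)    [power of a power]
= (((((y²)⁻¹)¹⁶) · ((y⁻²)²)) / ((x³)²)) · ((y⁻²)²)    [power of a power]
= ((((y²)⁻¹⁶) · ((y⁻²)²)) / ((x³)²)) · ((y⁻²)²)    [power of a power]
= ((y⁻³² · ((y⁻²)²)) / ((x³)²)) · ((y⁻²)²)    [power of a power]
= ((y⁻³² · y⁻⁴) / ((x³)²)) · ((y⁻²)²)    [power of a power]
= (y⁻³⁶ / ((x³)²)) · ((y⁻²)²)    [product of powers]
= (y⁻³⁶ / x⁶) · ((y⁻²)²)    [power of a power]
= (y⁻³⁶ / x⁶) · y⁻⁴    [power of a power]
= x⁻⁶·y⁻⁴⁰    [quotient of powers; product of powers]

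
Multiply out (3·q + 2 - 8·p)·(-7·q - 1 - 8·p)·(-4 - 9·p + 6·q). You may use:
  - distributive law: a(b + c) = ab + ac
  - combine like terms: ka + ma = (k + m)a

(3·q + 2 - 8·p)·(-7·q - 1 - 8·p)·(-4 - 9·p + 6·q)
= (-21·q^2 - 3·q - 24·p·q - 14·q - 2 - 16·p + 56·p·q + 8·p + 64·p^2)·(-4 - 9·p + 6·q)    [distributive law]
= (-21·q^2 - 17·q + 32·p·q - 2 - 8·p + 64·p^2)·(-4 - 9·p + 6·q)    [combine like terms]
= 84·q^2 + 189·p·q^2 - 126·q^3 + 68·q + 153·p·q - 102·q^2 - 128·p·q - 288·p^2·q + 192·p·q^2 + 8 + 18·p - 12·q + 32·p + 72·p^2 - 48·p·q - 256·p^2 - 576·p^3 + 384·p^2·q    [distributive law]
= -18·q^2 + 381·p·q^2 - 126·q^3 + 56·q - 23·p·q + 96·p^2·q + 8 + 50·p - 184·p^2 - 576·p^3    [combine like terms]

-18·q^2 + 381·p·q^2 - 126·q^3 + 56·q - 23·p·q + 96·p^2·q + 8 + 50·p - 184·p^2 - 576·p^3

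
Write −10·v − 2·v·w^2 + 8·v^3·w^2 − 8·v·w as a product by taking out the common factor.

2·v(−5 − w^2 + 4·v^2·w^2 − 4·w)

−10·v − 2·v·w^2 + 8·v^3·w^2 − 8·v·w
= 2(−5·v − v·w^2 + 4·v^3·w^2 − 4·v·w)    [factor out 2]
= 2·v(−5 − w^2 + 4·v^2·w^2 − 4·w)    [factor out v]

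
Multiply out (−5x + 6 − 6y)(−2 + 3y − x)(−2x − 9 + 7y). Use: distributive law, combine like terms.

−53x^2 − 12x + 49xy + 53x^2y − 27xy^2 − 10x^3 + 108 − 354y + 372y^2 − 126y^3

(−5x + 6 − 6y)(−2 + 3y − x)(−2x − 9 + 7y)
= (10x − 15xy + 5x^2 − 12 + 18y − 6x + 12y − 18y^2 + 6xy)(−2x − 9 + 7y)    [distributive law]
= (4x − 9xy + 5x^2 − 12 + 30y − 18y^2)(−2x − 9 + 7y)    [combine like terms]
= −8x^2 − 36x + 28xy + 18x^2y + 81xy − 63xy^2 − 10x^3 − 45x^2 + 35x^2y + 24x + 108 − 84y − 60xy − 270y + 210y^2 + 36xy^2 + 162y^2 − 126y^3    [distributive law]
= −53x^2 − 12x + 49xy + 53x^2y − 27xy^2 − 10x^3 + 108 − 354y + 372y^2 − 126y^3    [combine like terms]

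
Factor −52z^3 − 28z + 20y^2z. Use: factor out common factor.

4z(−13z^2 − 7 + 5y^2)

−52z^3 − 28z + 20y^2z
= 4(−13z^3 − 7z + 5y^2z)    [factor out 4]
= 4z(−13z^2 − 7 + 5y^2)    [factor out z]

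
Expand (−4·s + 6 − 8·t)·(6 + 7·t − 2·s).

(−4·s + 6 − 8·t)·(6 + 7·t − 2·s)
= −24·s − 28·s·t + 8·s^2 + 36 + 42·t − 12·s − 48·t − 56·t^2 + 16·s·t    [distributive law]
= −36·s − 12·s·t + 8·s^2 + 36 − 6·t − 56·t^2    [combine like terms]

−36·s − 12·s·t + 8·s^2 + 36 − 6·t − 56·t^2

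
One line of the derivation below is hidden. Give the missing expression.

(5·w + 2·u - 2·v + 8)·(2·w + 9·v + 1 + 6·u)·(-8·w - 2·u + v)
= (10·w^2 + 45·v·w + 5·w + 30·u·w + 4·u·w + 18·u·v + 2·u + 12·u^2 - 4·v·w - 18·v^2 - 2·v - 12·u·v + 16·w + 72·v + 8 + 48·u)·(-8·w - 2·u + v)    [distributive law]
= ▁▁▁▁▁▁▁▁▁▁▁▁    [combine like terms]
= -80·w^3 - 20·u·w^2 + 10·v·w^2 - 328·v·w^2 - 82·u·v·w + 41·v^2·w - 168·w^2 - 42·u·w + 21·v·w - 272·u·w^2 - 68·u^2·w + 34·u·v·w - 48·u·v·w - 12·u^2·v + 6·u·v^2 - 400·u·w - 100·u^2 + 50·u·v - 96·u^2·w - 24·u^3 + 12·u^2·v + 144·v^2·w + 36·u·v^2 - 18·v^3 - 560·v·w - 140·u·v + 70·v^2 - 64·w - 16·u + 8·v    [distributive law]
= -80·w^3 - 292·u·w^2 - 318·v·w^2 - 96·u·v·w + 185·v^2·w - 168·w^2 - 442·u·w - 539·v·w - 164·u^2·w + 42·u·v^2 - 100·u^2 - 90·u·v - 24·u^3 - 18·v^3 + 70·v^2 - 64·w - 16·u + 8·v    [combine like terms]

Applying combine like terms to the line above:

(10·w^2 + 41·v·w + 21·w + 34·u·w + 6·u·v + 50·u + 12·u^2 - 18·v^2 + 70·v + 8)·(-8·w - 2·u + v)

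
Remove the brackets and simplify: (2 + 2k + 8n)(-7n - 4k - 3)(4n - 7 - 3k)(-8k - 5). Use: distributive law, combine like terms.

(2 + 2k + 8n)(-7n - 4k - 3)(4n - 7 - 3k)(-8k - 5)
= (-14n - 8k - 6 - 14kn - 8k^2 - 6k - 56n^2 - 32kn - 24n)(4n - 7 - 3k)(-8k - 5)    [distributive law]
= (-38n - 14k - 6 - 46kn - 8k^2 - 56n^2)(4n - 7 - 3k)(-8k - 5)    [combine like terms]
= (-152n^2 + 266n + 114kn - 56kn + 98k + 42k^2 - 24n + 42 + 18k - 184kn^2 + 322kn + 138k^2n - 32k^2n + 56k^2 + 24k^3 - 224n^3 + 392n^2 + 168kn^2)(-8k - 5)    [distributive law]
= (240n^2 + 242n + 380kn + 116k + 98k^2 + 42 - 16kn^2 + 106k^2n + 24k^3 - 224n^3)(-8k - 5)    [combine like terms]
= -1920kn^2 - 1200n^2 - 1936kn - 1210n - 3040k^2n - 1900kn - 928k^2 - 580k - 784k^3 - 490k^2 - 336k - 210 + 128k^2n^2 + 80kn^2 - 848k^3n - 530k^2n - 192k^4 - 120k^3 + 1792kn^3 + 1120n^3    [distributive law]
= -1840kn^2 - 1200n^2 - 3836kn - 1210n - 3570k^2n - 1418k^2 - 916k - 904k^3 - 210 + 128k^2n^2 - 848k^3n - 192k^4 + 1792kn^3 + 1120n^3    [combine like terms]

-1840kn^2 - 1200n^2 - 3836kn - 1210n - 3570k^2n - 1418k^2 - 916k - 904k^3 - 210 + 128k^2n^2 - 848k^3n - 192k^4 + 1792kn^3 + 1120n^3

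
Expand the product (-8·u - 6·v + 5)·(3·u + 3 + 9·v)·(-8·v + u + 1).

102·u^2·v - 24·u^3 - 33·u^2 + 9·u·v + 6·u + 666·u·v^2 - 270·v^2 - 93·v + 432·v^3 + 15

(-8·u - 6·v + 5)·(3·u + 3 + 9·v)·(-8·v + u + 1)
= (-24·u^2 - 24·u - 72·u·v - 18·u·v - 18·v - 54·v^2 + 15·u + 15 + 45·v)·(-8·v + u + 1)    [distributive law]
= (-24·u^2 - 9·u - 90·u·v + 27·v - 54·v^2 + 15)·(-8·v + u + 1)    [combine like terms]
= 192·u^2·v - 24·u^3 - 24·u^2 + 72·u·v - 9·u^2 - 9·u + 720·u·v^2 - 90·u^2·v - 90·u·v - 216·v^2 + 27·u·v + 27·v + 432·v^3 - 54·u·v^2 - 54·v^2 - 120·v + 15·u + 15    [distributive law]
= 102·u^2·v - 24·u^3 - 33·u^2 + 9·u·v + 6·u + 666·u·v^2 - 270·v^2 - 93·v + 432·v^3 + 15    [combine like terms]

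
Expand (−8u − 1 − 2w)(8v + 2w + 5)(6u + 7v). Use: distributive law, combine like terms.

−384u^2v − 448uv^2 − 96u^2w − 208uvw − 240u^2 − 328uv − 56v^2 − 72uw − 84vw − 30u − 35v − 112v^2w − 24uw^2 − 28vw^2

(−8u − 1 − 2w)(8v + 2w + 5)(6u + 7v)
= (−64uv − 16uw − 40u − 8v − 2w − 5 − 16vw − 4w^2 − 10w)(6u + 7v)    [distributive law]
= (−64uv − 16uw − 40u − 8v − 12w − 5 − 16vw − 4w^2)(6u + 7v)    [combine like terms]
= −384u^2v − 448uv^2 − 96u^2w − 112uvw − 240u^2 − 280uv − 48uv − 56v^2 − 72uw − 84vw − 30u − 35v − 96uvw − 112v^2w − 24uw^2 − 28vw^2    [distributive law]
= −384u^2v − 448uv^2 − 96u^2w − 208uvw − 240u^2 − 328uv − 56v^2 − 72uw − 84vw − 30u − 35v − 112v^2w − 24uw^2 − 28vw^2    [combine like terms]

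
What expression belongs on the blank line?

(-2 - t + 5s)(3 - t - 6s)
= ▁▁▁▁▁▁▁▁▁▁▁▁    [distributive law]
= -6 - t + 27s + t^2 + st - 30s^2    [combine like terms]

Applying distributive law to the line above:

-6 + 2t + 12s - 3t + t^2 + 6st + 15s - 5st - 30s^2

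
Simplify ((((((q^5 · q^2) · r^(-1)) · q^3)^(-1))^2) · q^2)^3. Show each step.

((((((q^5 · q^2) · r^(-1)) · q^3)^(-1))^2) · q^2)^3
= ((((((q^5 · q^2) · r^(-1)) · q^3)^(-1))^2)^3) · ((q^2)^3)    [power of a product]
= (((((q^5 · q^2) · r^(-1)) · q^3)^(-1))^6) · ((q^2)^3)    [power of a power]
= ((((q^5 · q^2) · r^(-1)) · q^3)^(-6)) · ((q^2)^3)    [power of a power]
= ((((q^5 · q^2) · r^(-1))^(-6)) · ((q^3)^(-6))) · ((q^2)^3)    [power of a product]
= ((((q^5 · q^2)^(-6)) · ((r^(-1))^(-6))) · ((q^3)^(-6))) · ((q^2)^3)    [power of a product]
= (((((q^5)^(-6)) · ((q^2)^(-6))) · ((r^(-1))^(-6))) · ((q^3)^(-6))) · ((q^2)^3)    [power of a product]
= (((q^(-30) · ((q^2)^(-6))) · ((r^(-1))^(-6))) · ((q^3)^(-6))) · ((q^2)^3)    [power of a power]
= (((q^(-30) · q^(-12)) · ((r^(-1))^(-6))) · ((q^3)^(-6))) · ((q^2)^3)    [power of a power]
= ((q^(-42) · ((r^(-1))^(-6))) · ((q^3)^(-6))) · ((q^2)^3)    [product of powers]
= ((q^(-42) · r^6) · ((q^3)^(-6))) · ((q^2)^3)    [power of a power]
= ((q^(-42) · r^6) · q^(-18)) · ((q^2)^3)    [power of a power]
= ((q^(-42) · r^6) · q^(-18)) · q^6    [power of a power]
= q^(-54)r^6    [product of powers]

q^(-54)r^6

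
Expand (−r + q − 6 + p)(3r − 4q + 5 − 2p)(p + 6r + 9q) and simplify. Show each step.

27pr^2 − 18r^3 + 15qr^2 + 16pqr + 39q^2r + 79pr − 138r^2 − 33qr − 7p^2r − 58pq^2 − 36q^3 + 182pq + 261q^2 − 24p^2q − 30p − 180r − 270q + 17p^2 − 2p^3

(−r + q − 6 + p)(3r − 4q + 5 − 2p)(p + 6r + 9q)
= (−3r^2 + 4qr − 5r + 2pr + 3qr − 4q^2 + 5q − 2pq − 18r + 24q − 30 + 12p + 3pr − 4pq + 5p − 2p^2)(p + 6r + 9q)    [distributive law]
= (−3r^2 + 7qr − 23r + 5pr − 4q^2 + 29q − 6pq − 30 + 17p − 2p^2)(p + 6r + 9q)    [combine like terms]
= −3pr^2 − 18r^3 − 27qr^2 + 7pqr + 42qr^2 + 63q^2r − 23pr − 138r^2 − 207qr + 5p^2r + 30pr^2 + 45pqr − 4pq^2 − 24q^2r − 36q^3 + 29pq + 174qr + 261q^2 − 6p^2q − 36pqr − 54pq^2 − 30p − 180r − 270q + 17p^2 + 102pr + 153pq − 2p^3 − 12p^2r − 18p^2q    [distributive law]
= 27pr^2 − 18r^3 + 15qr^2 + 16pqr + 39q^2r + 79pr − 138r^2 − 33qr − 7p^2r − 58pq^2 − 36q^3 + 182pq + 261q^2 − 24p^2q − 30p − 180r − 270q + 17p^2 − 2p^3    [combine like terms]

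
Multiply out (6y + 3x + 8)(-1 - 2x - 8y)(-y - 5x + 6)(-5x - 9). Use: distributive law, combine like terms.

(6y + 3x + 8)(-1 - 2x - 8y)(-y - 5x + 6)(-5x - 9)
= (-6y - 12xy - 48y² - 3x - 6x² - 24xy - 8 - 16x - 64y)(-y - 5x + 6)(-5x - 9)    [distributive law]
= (-70y - 36xy - 48y² - 19x - 6x² - 8)(-y - 5x + 6)(-5x - 9)    [combine like terms]
= (70y² + 350xy - 420y + 36xy² + 180x²y - 216xy + 48y³ + 240xy² - 288y² + 19xy + 95x² - 114x + 6x²y + 30x³ - 36x² + 8y + 40x - 48)(-5x - 9)    [distributive law]
= (-218y² + 153xy - 412y + 276xy² + 186x²y + 48y³ + 59x² - 74x + 30x³ - 48)(-5x - 9)    [combine like terms]
= 1090xy² + 1962y² - 765x²y - 1377xy + 2060xy + 3708y - 1380x²y² - 2484xy² - 930x³y - 1674x²y - 240xy³ - 432y³ - 295x³ - 531x² + 370x² + 666x - 150x⁴ - 270x³ + 240x + 432    [distributive law]
= -1394xy² + 1962y² - 2439x²y + 683xy + 3708y - 1380x²y² - 930x³y - 240xy³ - 432y³ - 565x³ - 161x² + 906x - 150x⁴ + 432    [combine like terms]

-1394xy² + 1962y² - 2439x²y + 683xy + 3708y - 1380x²y² - 930x³y - 240xy³ - 432y³ - 565x³ - 161x² + 906x - 150x⁴ + 432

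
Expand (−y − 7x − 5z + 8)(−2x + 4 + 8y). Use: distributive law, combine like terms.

(−y − 7x − 5z + 8)(−2x + 4 + 8y)
= 2xy − 4y − 8y^2 + 14x^2 − 28x − 56xy + 10xz − 20z − 40yz − 16x + 32 + 64y    [distributive law]
= −54xy + 60y − 8y^2 + 14x^2 − 44x + 10xz − 20z − 40yz + 32    [combine like terms]

−54xy + 60y − 8y^2 + 14x^2 − 44x + 10xz − 20z − 40yz + 32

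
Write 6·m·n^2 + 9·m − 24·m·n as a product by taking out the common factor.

3·m(2·n^2 + 3 − 8·n)

6·m·n^2 + 9·m − 24·m·n
= 3(2·m·n^2 + 3·m − 8·m·n)    [factor out 3]
= 3·m(2·n^2 + 3 − 8·n)    [factor out m]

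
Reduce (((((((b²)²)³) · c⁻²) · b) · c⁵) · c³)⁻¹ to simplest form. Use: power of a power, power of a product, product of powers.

(((((((b²)²)³) · c⁻²) · b) · c⁵) · c³)⁻¹
= (((((((b²)²)³) · c⁻²) · b) · c⁵)⁻¹) · ((c³)⁻¹)    [power of a product]
= (((((((b²)²)³) · c⁻²) · b)⁻¹) · ((c⁵)⁻¹)) · ((c³)⁻¹)    [power of a product]
= (((((((b²)²)³) · c⁻²)⁻¹) · (b⁻¹)) · ((c⁵)⁻¹)) · ((c³)⁻¹)    [power of a product]
= (((((((b²)²)³)⁻¹) · ((c⁻²)⁻¹)) · (b⁻¹)) · ((c⁵)⁻¹)) · ((c³)⁻¹)    [power of a product]
= ((((((b²)²)⁻³) · ((c⁻²)⁻¹)) · (b⁻¹)) · ((c⁵)⁻¹)) · ((c³)⁻¹)    [power of a power]
= (((((b²)⁻⁶) · ((c⁻²)⁻¹)) · (b⁻¹)) · ((c⁵)⁻¹)) · ((c³)⁻¹)    [power of a power]
= (((b⁻¹² · ((c⁻²)⁻¹)) · (b⁻¹)) · ((c⁵)⁻¹)) · ((c³)⁻¹)    [power of a power]
= (((b⁻¹² · c²) · (b⁻¹)) · ((c⁵)⁻¹)) · ((c³)⁻¹)    [power of a power]
= (((b⁻¹² · c²) · b⁻¹) · c⁻⁵) · ((c³)⁻¹)    [power of a power]
= (((b⁻¹² · c²) · b⁻¹) · c⁻⁵) · c⁻³    [power of a power]
= b⁻¹³c⁻⁶    [product of powers]

b⁻¹³c⁻⁶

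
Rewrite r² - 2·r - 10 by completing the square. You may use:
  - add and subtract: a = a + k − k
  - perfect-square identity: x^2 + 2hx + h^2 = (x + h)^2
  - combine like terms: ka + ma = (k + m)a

r² - 2·r - 10
= r² - 2·r + 1 - 1 - 10    [add and subtract 1]
= (r - 1)² - 1 - 10    [perfect-square identity]
= (r - 1)² - 11    [combine constants]

(r - 1)² - 11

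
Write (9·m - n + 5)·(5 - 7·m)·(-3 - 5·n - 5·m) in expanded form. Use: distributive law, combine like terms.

-155·m - 46·m·n + 139·m^2 + 280·m^2·n + 315·m^3 - 110·n + 25·n^2 - 35·m·n^2 - 75

(9·m - n + 5)·(5 - 7·m)·(-3 - 5·n - 5·m)
= (45·m - 63·m^2 - 5·n + 7·m·n + 25 - 35·m)·(-3 - 5·n - 5·m)    [distributive law]
= (10·m - 63·m^2 - 5·n + 7·m·n + 25)·(-3 - 5·n - 5·m)    [combine like terms]
= -30·m - 50·m·n - 50·m^2 + 189·m^2 + 315·m^2·n + 315·m^3 + 15·n + 25·n^2 + 25·m·n - 21·m·n - 35·m·n^2 - 35·m^2·n - 75 - 125·n - 125·m    [distributive law]
= -155·m - 46·m·n + 139·m^2 + 280·m^2·n + 315·m^3 - 110·n + 25·n^2 - 35·m·n^2 - 75    [combine like terms]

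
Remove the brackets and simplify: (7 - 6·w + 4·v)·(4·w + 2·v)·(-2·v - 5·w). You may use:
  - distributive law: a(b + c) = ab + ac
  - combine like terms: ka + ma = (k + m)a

(7 - 6·w + 4·v)·(4·w + 2·v)·(-2·v - 5·w)
= (28·w + 14·v - 24·w^2 - 12·v·w + 16·v·w + 8·v^2)·(-2·v - 5·w)    [distributive law]
= (28·w + 14·v - 24·w^2 + 4·v·w + 8·v^2)·(-2·v - 5·w)    [combine like terms]
= -56·v·w - 140·w^2 - 28·v^2 - 70·v·w + 48·v·w^2 + 120·w^3 - 8·v^2·w - 20·v·w^2 - 16·v^3 - 40·v^2·w    [distributive law]
= -126·v·w - 140·w^2 - 28·v^2 + 28·v·w^2 + 120·w^3 - 48·v^2·w - 16·v^3    [combine like terms]

-126·v·w - 140·w^2 - 28·v^2 + 28·v·w^2 + 120·w^3 - 48·v^2·w - 16·v^3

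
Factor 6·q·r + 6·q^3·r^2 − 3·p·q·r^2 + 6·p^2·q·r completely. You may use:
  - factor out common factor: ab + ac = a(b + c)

3·q·r(2 + 2·q^2·r − p·r + 2·p^2)

6·q·r + 6·q^3·r^2 − 3·p·q·r^2 + 6·p^2·q·r
= 3(2·q·r + 2·q^3·r^2 − p·q·r^2 + 2·p^2·q·r)    [factor out 3]
= 3·q·r(2 + 2·q^2·r − p·r + 2·p^2)    [factor out q·r]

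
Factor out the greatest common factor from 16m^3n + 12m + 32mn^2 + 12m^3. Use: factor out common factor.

4m(4m^2n + 3 + 8n^2 + 3m^2)

16m^3n + 12m + 32mn^2 + 12m^3
= 4(4m^3n + 3m + 8mn^2 + 3m^3)    [factor out 4]
= 4m(4m^2n + 3 + 8n^2 + 3m^2)    [factor out m]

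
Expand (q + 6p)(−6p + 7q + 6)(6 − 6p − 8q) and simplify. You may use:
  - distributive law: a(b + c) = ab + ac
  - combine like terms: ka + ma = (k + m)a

−108pq + 72p^2q − 330pq^2 − 6q^2 − 56q^3 + 36q − 432p^2 + 216p^3 + 216p

(q + 6p)(−6p + 7q + 6)(6 − 6p − 8q)
= (−6pq + 7q^2 + 6q − 36p^2 + 42pq + 36p)(6 − 6p − 8q)    [distributive law]
= (36pq + 7q^2 + 6q − 36p^2 + 36p)(6 − 6p − 8q)    [combine like terms]
= 216pq − 216p^2q − 288pq^2 + 42q^2 − 42pq^2 − 56q^3 + 36q − 36pq − 48q^2 − 216p^2 + 216p^3 + 288p^2q + 216p − 216p^2 − 288pq    [distributive law]
= −108pq + 72p^2q − 330pq^2 − 6q^2 − 56q^3 + 36q − 432p^2 + 216p^3 + 216p    [combine like terms]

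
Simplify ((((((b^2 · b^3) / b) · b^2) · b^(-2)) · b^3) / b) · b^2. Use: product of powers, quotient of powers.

b^8

((((((b^2 · b^3) / b) · b^2) · b^(-2)) · b^3) / b) · b^2
= (((((b^5 / b) · b^2) · b^(-2)) · b^3) / b) · b^2    [product of powers]
= ((((b^4 · b^2) · b^(-2)) · b^3) / b) · b^2    [quotient of powers]
= (((b^6 · b^(-2)) · b^3) / b) · b^2    [product of powers]
= ((b^4 · b^3) / b) · b^2    [product of powers]
= (b^7 / b) · b^2    [product of powers]
= b^6 · b^2    [quotient of powers]
= b^8    [product of powers]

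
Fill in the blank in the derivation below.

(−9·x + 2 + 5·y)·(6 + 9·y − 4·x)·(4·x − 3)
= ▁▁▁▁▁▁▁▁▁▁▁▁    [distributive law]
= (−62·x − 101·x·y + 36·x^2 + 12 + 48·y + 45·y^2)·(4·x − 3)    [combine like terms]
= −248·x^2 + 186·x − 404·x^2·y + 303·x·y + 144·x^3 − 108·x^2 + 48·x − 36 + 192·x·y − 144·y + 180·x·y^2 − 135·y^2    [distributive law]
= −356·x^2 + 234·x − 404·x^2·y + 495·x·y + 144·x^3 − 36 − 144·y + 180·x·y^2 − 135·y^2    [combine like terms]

After distributive law, the bracketed line is:

(−54·x − 81·x·y + 36·x^2 + 12 + 18·y − 8·x + 30·y + 45·y^2 − 20·x·y)·(4·x − 3)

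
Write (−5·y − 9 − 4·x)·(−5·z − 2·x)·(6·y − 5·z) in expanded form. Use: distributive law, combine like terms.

150·y^2·z − 125·y·z^2 + 60·x·y^2 + 70·x·y·z + 270·y·z − 225·z^2 + 108·x·y − 90·x·z − 100·x·z^2 + 48·x^2·y − 40·x^2·z

(−5·y − 9 − 4·x)·(−5·z − 2·x)·(6·y − 5·z)
= (25·y·z + 10·x·y + 45·z + 18·x + 20·x·z + 8·x^2)·(6·y − 5·z)    [distributive law]
= 150·y^2·z − 125·y·z^2 + 60·x·y^2 − 50·x·y·z + 270·y·z − 225·z^2 + 108·x·y − 90·x·z + 120·x·y·z − 100·x·z^2 + 48·x^2·y − 40·x^2·z    [distributive law]
= 150·y^2·z − 125·y·z^2 + 60·x·y^2 + 70·x·y·z + 270·y·z − 225·z^2 + 108·x·y − 90·x·z − 100·x·z^2 + 48·x^2·y − 40·x^2·z    [combine like terms]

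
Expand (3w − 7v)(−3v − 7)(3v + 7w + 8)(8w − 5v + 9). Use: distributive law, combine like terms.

(3w − 7v)(−3v − 7)(3v + 7w + 8)(8w − 5v + 9)
= (−9vw − 21w + 21v² + 49v)(3v + 7w + 8)(8w − 5v + 9)    [distributive law]
= (−27v²w − 63vw² − 72vw − 63vw − 147w² − 168w + 63v³ + 147v²w + 168v² + 147v² + 343vw + 392v)(8w − 5v + 9)    [distributive law]
= (120v²w − 63vw² + 208vw − 147w² − 168w + 63v³ + 315v² + 392v)(8w − 5v + 9)    [combine like terms]
= 960v²w² − 600v³w + 1080v²w − 504vw³ + 315v²w² − 567vw² + 1664vw² − 1040v²w + 1872vw − 1176w³ + 735vw² − 1323w² − 1344w² + 840vw − 1512w + 504v³w − 315v⁴ + 567v³ + 2520v²w − 1575v³ + 2835v² + 3136vw − 1960v² + 3528v    [distributive law]
= 1275v²w² − 96v³w + 2560v²w − 504vw³ + 1832vw² + 5848vw − 1176w³ − 2667w² − 1512w − 315v⁴ − 1008v³ + 875v² + 3528v    [combine like terms]

1275v²w² − 96v³w + 2560v²w − 504vw³ + 1832vw² + 5848vw − 1176w³ − 2667w² − 1512w − 315v⁴ − 1008v³ + 875v² + 3528v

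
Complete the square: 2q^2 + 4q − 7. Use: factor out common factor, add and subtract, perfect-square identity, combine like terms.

2q^2 + 4q − 7
= 2(q^2 + 2q) − 7    [factor out 2 from the q-terms]
= 2(q^2 + 2q + 1 − 1) − 7    [add and subtract 1 inside the bracket]
= 2(q + 1)^2 − 2 − 7    [perfect-square identity]
= 2(q + 1)^2 − 9    [combine constants]

2(q + 1)^2 − 9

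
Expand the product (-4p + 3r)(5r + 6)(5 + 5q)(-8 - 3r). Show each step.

(-4p + 3r)(5r + 6)(5 + 5q)(-8 - 3r)
= (-20pr - 24p + 15r² + 18r)(5 + 5q)(-8 - 3r)    [distributive law]
= (-100pr - 100pqr - 120p - 120pq + 75r² + 75qr² + 90r + 90qr)(-8 - 3r)    [distributive law]
= 800pr + 300pr² + 800pqr + 300pqr² + 960p + 360pr + 960pq + 360pqr - 600r² - 225r³ - 600qr² - 225qr³ - 720r - 270r² - 720qr - 270qr²    [distributive law]
= 1160pr + 300pr² + 1160pqr + 300pqr² + 960p + 960pq - 870r² - 225r³ - 870qr² - 225qr³ - 720r - 720qr    [combine like terms]

1160pr + 300pr² + 1160pqr + 300pqr² + 960p + 960pq - 870r² - 225r³ - 870qr² - 225qr³ - 720r - 720qr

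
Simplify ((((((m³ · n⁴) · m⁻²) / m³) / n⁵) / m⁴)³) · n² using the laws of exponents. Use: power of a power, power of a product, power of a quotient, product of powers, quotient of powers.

m⁻¹⁸n⁻¹

((((((m³ · n⁴) · m⁻²) / m³) / n⁵) / m⁴)³) · n²
= ((((((m³ · n⁴) · m⁻²) / m³) / n⁵)³) / ((m⁴)³)) · n²    [power of a quotient]
= ((((((m³ · n⁴) · m⁻²) / m³)³) / ((n⁵)³)) / ((m⁴)³)) · n²    [power of a quotient]
= ((((((m³ · n⁴) · m⁻²)³) / ((m³)³)) / ((n⁵)³)) / ((m⁴)³)) · n²    [power of a quotient]
= ((((((m³ · n⁴)³) · ((m⁻²)³)) / ((m³)³)) / ((n⁵)³)) / ((m⁴)³)) · n²    [power of a product]
= (((((((m³)³) · ((n⁴)³)) · ((m⁻²)³)) / ((m³)³)) / ((n⁵)³)) / ((m⁴)³)) · n²    [power of a product]
= (((((m⁹ · ((n⁴)³)) · ((m⁻²)³)) / ((m³)³)) / ((n⁵)³)) / ((m⁴)³)) · n²    [power of a power]
= (((((m⁹ · n¹²) · ((m⁻²)³)) / ((m³)³)) / ((n⁵)³)) / ((m⁴)³)) · n²    [power of a power]
= (((((m⁹ · n¹²) · m⁻⁶) / ((m³)³)) / ((n⁵)³)) / ((m⁴)³)) · n²    [power of a power]
= (((((m⁹ · n¹²) · m⁻⁶) / m⁹) / ((n⁵)³)) / ((m⁴)³)) · n²    [power of a power]
= (((((m⁹ · n¹²) · m⁻⁶) / m⁹) / n¹⁵) / ((m⁴)³)) · n²    [power of a power]
= (((((m⁹ · n¹²) · m⁻⁶) / m⁹) / n¹⁵) / m¹²) · n²    [power of a power]
= m⁻¹⁸n⁻¹    [quotient of powers; product of powers]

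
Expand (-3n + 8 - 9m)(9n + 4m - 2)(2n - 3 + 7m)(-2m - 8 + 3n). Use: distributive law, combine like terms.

(-3n + 8 - 9m)(9n + 4m - 2)(2n - 3 + 7m)(-2m - 8 + 3n)
= (-27n² - 12mn + 6n + 72n + 32m - 16 - 81mn - 36m² + 18m)(2n - 3 + 7m)(-2m - 8 + 3n)    [distributive law]
= (-27n² - 93mn + 78n + 50m - 16 - 36m²)(2n - 3 + 7m)(-2m - 8 + 3n)    [combine like terms]
= (-54n³ + 81n² - 189mn² - 186mn² + 279mn - 651m²n + 156n² - 234n + 546mn + 100mn - 150m + 350m² - 32n + 48 - 112m - 72m²n + 108m² - 252m³)(-2m - 8 + 3n)    [distributive law]
= (-54n³ + 237n² - 375mn² + 925mn - 723m²n - 266n - 262m + 458m² + 48 - 252m³)(-2m - 8 + 3n)    [combine like terms]
= 108mn³ + 432n³ - 162n⁴ - 474mn² - 1896n² + 711n³ + 750m²n² + 3000mn² - 1125mn³ - 1850m²n - 7400mn + 2775mn² + 1446m³n + 5784m²n - 2169m²n² + 532mn + 2128n - 798n² + 524m² + 2096m - 786mn - 916m³ - 3664m² + 1374m²n - 96m - 384 + 144n + 504m⁴ + 2016m³ - 756m³n    [distributive law]
= -1017mn³ + 1143n³ - 162n⁴ + 5301mn² - 2694n² - 1419m²n² + 5308m²n - 7654mn + 690m³n + 2272n - 3140m² + 2000m + 1100m³ - 384 + 504m⁴    [combine like terms]

-1017mn³ + 1143n³ - 162n⁴ + 5301mn² - 2694n² - 1419m²n² + 5308m²n - 7654mn + 690m³n + 2272n - 3140m² + 2000m + 1100m³ - 384 + 504m⁴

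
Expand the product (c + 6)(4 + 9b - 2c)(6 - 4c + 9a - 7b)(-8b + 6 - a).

516bc - 864c - 288ac - 292bc² + 120c² - 128ac² + 1168abc + 72a²c + 470b²c + 176b²c² + 166abc² - 585ab²c - 81a²bc + 504b³c - 64bc³ + 48c³ - 8ac³ + 18a²c² - 216b + 864 + 1152a + 1032ab - 216a² - 3516b² - 3510ab² - 486a²b + 3024b³

(c + 6)(4 + 9b - 2c)(6 - 4c + 9a - 7b)(-8b + 6 - a)
= (4c + 9bc - 2c² + 24 + 54b - 12c)(6 - 4c + 9a - 7b)(-8b + 6 - a)    [distributive law]
= (-8c + 9bc - 2c² + 24 + 54b)(6 - 4c + 9a - 7b)(-8b + 6 - a)    [combine like terms]
= (-48c + 32c² - 72ac + 56bc + 54bc - 36bc² + 81abc - 63b²c - 12c² + 8c³ - 18ac² + 14bc² + 144 - 96c + 216a - 168b + 324b - 216bc + 486ab - 378b²)(-8b + 6 - a)    [distributive law]
= (-144c + 20c² - 72ac - 106bc - 22bc² + 81abc - 63b²c + 8c³ - 18ac² + 144 + 216a + 156b + 486ab - 378b²)(-8b + 6 - a)    [combine like terms]
= 1152bc - 864c + 144ac - 160bc² + 120c² - 20ac² + 576abc - 432ac + 72a²c + 848b²c - 636bc + 106abc + 176b²c² - 132bc² + 22abc² - 648ab²c + 486abc - 81a²bc + 504b³c - 378b²c + 63ab²c - 64bc³ + 48c³ - 8ac³ + 144abc² - 108ac² + 18a²c² - 1152b + 864 - 144a - 1728ab + 1296a - 216a² - 1248b² + 936b - 156ab - 3888ab² + 2916ab - 486a²b + 3024b³ - 2268b² + 378ab²    [distributive law]
= 516bc - 864c - 288ac - 292bc² + 120c² - 128ac² + 1168abc + 72a²c + 470b²c + 176b²c² + 166abc² - 585ab²c - 81a²bc + 504b³c - 64bc³ + 48c³ - 8ac³ + 18a²c² - 216b + 864 + 1152a + 1032ab - 216a² - 3516b² - 3510ab² - 486a²b + 3024b³    [combine like terms]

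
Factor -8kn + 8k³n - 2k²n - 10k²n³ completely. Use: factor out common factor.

2kn(-4 + 4k² - k - 5kn²)

-8kn + 8k³n - 2k²n - 10k²n³
= 2(-4kn + 4k³n - k²n - 5k²n³)    [factor out 2]
= 2kn(-4 + 4k² - k - 5kn²)    [factor out kn]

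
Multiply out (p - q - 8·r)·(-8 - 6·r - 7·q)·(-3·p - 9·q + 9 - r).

24·p^2 - 15·p·q - 72·p - 238·p·r + 18·p^2·r - 125·p·q·r - 138·p·r^2 + 21·p^2·q + 42·p·q^2 - 9·q^2 + 72·q - 26·q·r - 565·q^2·r - 494·q·r^2 - 63·q^3 + 576·r + 368·r^2 - 48·r^3

(p - q - 8·r)·(-8 - 6·r - 7·q)·(-3·p - 9·q + 9 - r)
= (-8·p - 6·p·r - 7·p·q + 8·q + 6·q·r + 7·q^2 + 64·r + 48·r^2 + 56·q·r)·(-3·p - 9·q + 9 - r)    [distributive law]
= (-8·p - 6·p·r - 7·p·q + 8·q + 62·q·r + 7·q^2 + 64·r + 48·r^2)·(-3·p - 9·q + 9 - r)    [combine like terms]
= 24·p^2 + 72·p·q - 72·p + 8·p·r + 18·p^2·r + 54·p·q·r - 54·p·r + 6·p·r^2 + 21·p^2·q + 63·p·q^2 - 63·p·q + 7·p·q·r - 24·p·q - 72·q^2 + 72·q - 8·q·r - 186·p·q·r - 558·q^2·r + 558·q·r - 62·q·r^2 - 21·p·q^2 - 63·q^3 + 63·q^2 - 7·q^2·r - 192·p·r - 576·q·r + 576·r - 64·r^2 - 144·p·r^2 - 432·q·r^2 + 432·r^2 - 48·r^3    [distributive law]
= 24·p^2 - 15·p·q - 72·p - 238·p·r + 18·p^2·r - 125·p·q·r - 138·p·r^2 + 21·p^2·q + 42·p·q^2 - 9·q^2 + 72·q - 26·q·r - 565·q^2·r - 494·q·r^2 - 63·q^3 + 576·r + 368·r^2 - 48·r^3    [combine like terms]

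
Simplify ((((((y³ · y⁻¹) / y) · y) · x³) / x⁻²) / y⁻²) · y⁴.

x⁵y⁸

((((((y³ · y⁻¹) / y) · y) · x³) / x⁻²) / y⁻²) · y⁴
= (((((y² / y) · y) · x³) / x⁻²) / y⁻²) · y⁴    [product of powers]
= ((((y · y) · x³) / x⁻²) / y⁻²) · y⁴    [quotient of powers]
= (((y² · x³) / x⁻²) / y⁻²) · y⁴    [product of powers]
= x⁵y⁸    [quotient of powers; product of powers]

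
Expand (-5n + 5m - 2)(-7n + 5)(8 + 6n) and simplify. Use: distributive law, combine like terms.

214n^2 + 210n^3 - 148n - 130mn - 210mn^2 + 200m - 80

(-5n + 5m - 2)(-7n + 5)(8 + 6n)
= (35n^2 - 25n - 35mn + 25m + 14n - 10)(8 + 6n)    [distributive law]
= (35n^2 - 11n - 35mn + 25m - 10)(8 + 6n)    [combine like terms]
= 280n^2 + 210n^3 - 88n - 66n^2 - 280mn - 210mn^2 + 200m + 150mn - 80 - 60n    [distributive law]
= 214n^2 + 210n^3 - 148n - 130mn - 210mn^2 + 200m - 80    [combine like terms]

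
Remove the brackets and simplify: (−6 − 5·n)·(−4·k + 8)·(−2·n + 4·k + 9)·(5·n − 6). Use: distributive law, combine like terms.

100·k·n^2 + 288·k·n − 576·k^2 − 144·k − 1800·n^2 − 576·n + 2592 − 200·k·n^3 + 400·k^2·n^2 + 400·n^3

(−6 − 5·n)·(−4·k + 8)·(−2·n + 4·k + 9)·(5·n − 6)
= (24·k − 48 + 20·k·n − 40·n)·(−2·n + 4·k + 9)·(5·n − 6)    [distributive law]
= (−48·k·n + 96·k^2 + 216·k + 96·n − 192·k − 432 − 40·k·n^2 + 80·k^2·n + 180·k·n + 80·n^2 − 160·k·n − 360·n)·(5·n − 6)    [distributive law]
= (−28·k·n + 96·k^2 + 24·k − 264·n − 432 − 40·k·n^2 + 80·k^2·n + 80·n^2)·(5·n − 6)    [combine like terms]
= −140·k·n^2 + 168·k·n + 480·k^2·n − 576·k^2 + 120·k·n − 144·k − 1320·n^2 + 1584·n − 2160·n + 2592 − 200·k·n^3 + 240·k·n^2 + 400·k^2·n^2 − 480·k^2·n + 400·n^3 − 480·n^2    [distributive law]
= 100·k·n^2 + 288·k·n − 576·k^2 − 144·k − 1800·n^2 − 576·n + 2592 − 200·k·n^3 + 400·k^2·n^2 + 400·n^3    [combine like terms]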